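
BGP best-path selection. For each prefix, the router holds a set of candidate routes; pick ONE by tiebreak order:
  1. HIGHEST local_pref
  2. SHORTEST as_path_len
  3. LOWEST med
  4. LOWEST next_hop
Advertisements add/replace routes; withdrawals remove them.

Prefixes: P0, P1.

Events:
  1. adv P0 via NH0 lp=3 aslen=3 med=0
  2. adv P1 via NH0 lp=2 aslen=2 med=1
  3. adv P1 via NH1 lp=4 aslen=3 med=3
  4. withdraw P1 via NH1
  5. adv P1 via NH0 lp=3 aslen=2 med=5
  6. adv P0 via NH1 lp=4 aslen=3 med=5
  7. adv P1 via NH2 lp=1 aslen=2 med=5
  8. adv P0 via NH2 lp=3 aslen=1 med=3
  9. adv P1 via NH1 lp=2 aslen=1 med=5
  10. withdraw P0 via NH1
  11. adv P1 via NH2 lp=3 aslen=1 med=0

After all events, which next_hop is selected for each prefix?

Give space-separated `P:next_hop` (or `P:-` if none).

Op 1: best P0=NH0 P1=-
Op 2: best P0=NH0 P1=NH0
Op 3: best P0=NH0 P1=NH1
Op 4: best P0=NH0 P1=NH0
Op 5: best P0=NH0 P1=NH0
Op 6: best P0=NH1 P1=NH0
Op 7: best P0=NH1 P1=NH0
Op 8: best P0=NH1 P1=NH0
Op 9: best P0=NH1 P1=NH0
Op 10: best P0=NH2 P1=NH0
Op 11: best P0=NH2 P1=NH2

Answer: P0:NH2 P1:NH2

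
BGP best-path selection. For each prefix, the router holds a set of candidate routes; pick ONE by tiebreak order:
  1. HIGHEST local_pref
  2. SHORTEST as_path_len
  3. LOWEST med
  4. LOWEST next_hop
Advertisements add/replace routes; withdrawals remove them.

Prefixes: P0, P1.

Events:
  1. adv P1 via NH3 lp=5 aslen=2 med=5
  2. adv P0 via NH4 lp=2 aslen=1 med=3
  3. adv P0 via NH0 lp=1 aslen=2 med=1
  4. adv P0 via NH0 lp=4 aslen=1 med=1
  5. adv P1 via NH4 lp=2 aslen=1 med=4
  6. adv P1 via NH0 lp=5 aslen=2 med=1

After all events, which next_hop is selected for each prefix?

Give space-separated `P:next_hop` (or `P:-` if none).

Answer: P0:NH0 P1:NH0

Derivation:
Op 1: best P0=- P1=NH3
Op 2: best P0=NH4 P1=NH3
Op 3: best P0=NH4 P1=NH3
Op 4: best P0=NH0 P1=NH3
Op 5: best P0=NH0 P1=NH3
Op 6: best P0=NH0 P1=NH0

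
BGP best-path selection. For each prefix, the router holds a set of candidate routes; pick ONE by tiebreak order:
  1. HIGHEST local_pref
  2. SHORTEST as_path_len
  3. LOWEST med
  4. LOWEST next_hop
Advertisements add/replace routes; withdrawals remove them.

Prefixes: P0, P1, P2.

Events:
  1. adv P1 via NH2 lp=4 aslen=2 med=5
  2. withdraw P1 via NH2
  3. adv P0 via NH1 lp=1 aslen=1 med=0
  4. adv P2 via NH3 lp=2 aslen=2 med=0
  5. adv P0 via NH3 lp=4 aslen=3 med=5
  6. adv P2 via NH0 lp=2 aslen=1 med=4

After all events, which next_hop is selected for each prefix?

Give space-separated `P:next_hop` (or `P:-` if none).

Answer: P0:NH3 P1:- P2:NH0

Derivation:
Op 1: best P0=- P1=NH2 P2=-
Op 2: best P0=- P1=- P2=-
Op 3: best P0=NH1 P1=- P2=-
Op 4: best P0=NH1 P1=- P2=NH3
Op 5: best P0=NH3 P1=- P2=NH3
Op 6: best P0=NH3 P1=- P2=NH0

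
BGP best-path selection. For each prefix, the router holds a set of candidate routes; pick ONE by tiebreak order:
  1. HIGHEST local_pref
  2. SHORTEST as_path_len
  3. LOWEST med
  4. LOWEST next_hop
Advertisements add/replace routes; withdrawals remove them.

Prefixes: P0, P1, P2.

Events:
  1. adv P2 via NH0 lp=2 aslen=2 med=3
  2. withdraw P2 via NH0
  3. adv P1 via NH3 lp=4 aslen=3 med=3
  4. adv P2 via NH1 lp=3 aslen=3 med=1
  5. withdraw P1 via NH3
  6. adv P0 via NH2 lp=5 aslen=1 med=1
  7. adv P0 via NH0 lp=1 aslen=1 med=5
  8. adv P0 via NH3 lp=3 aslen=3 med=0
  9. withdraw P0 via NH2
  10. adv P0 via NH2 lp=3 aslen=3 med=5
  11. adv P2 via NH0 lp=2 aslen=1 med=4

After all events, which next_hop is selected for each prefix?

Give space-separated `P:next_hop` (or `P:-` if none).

Answer: P0:NH3 P1:- P2:NH1

Derivation:
Op 1: best P0=- P1=- P2=NH0
Op 2: best P0=- P1=- P2=-
Op 3: best P0=- P1=NH3 P2=-
Op 4: best P0=- P1=NH3 P2=NH1
Op 5: best P0=- P1=- P2=NH1
Op 6: best P0=NH2 P1=- P2=NH1
Op 7: best P0=NH2 P1=- P2=NH1
Op 8: best P0=NH2 P1=- P2=NH1
Op 9: best P0=NH3 P1=- P2=NH1
Op 10: best P0=NH3 P1=- P2=NH1
Op 11: best P0=NH3 P1=- P2=NH1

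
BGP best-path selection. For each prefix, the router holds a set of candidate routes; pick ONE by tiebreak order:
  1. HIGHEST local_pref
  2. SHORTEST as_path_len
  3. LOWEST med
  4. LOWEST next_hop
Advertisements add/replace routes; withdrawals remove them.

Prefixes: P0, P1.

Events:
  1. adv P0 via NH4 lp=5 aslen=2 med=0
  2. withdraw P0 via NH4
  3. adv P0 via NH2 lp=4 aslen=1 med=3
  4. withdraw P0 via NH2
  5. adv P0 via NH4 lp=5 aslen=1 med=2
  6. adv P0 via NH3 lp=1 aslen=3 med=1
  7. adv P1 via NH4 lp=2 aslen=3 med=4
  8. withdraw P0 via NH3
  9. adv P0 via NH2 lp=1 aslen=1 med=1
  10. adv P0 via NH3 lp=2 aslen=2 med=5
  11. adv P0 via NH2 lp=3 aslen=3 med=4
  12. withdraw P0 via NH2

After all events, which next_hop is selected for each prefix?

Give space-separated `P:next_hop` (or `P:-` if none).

Op 1: best P0=NH4 P1=-
Op 2: best P0=- P1=-
Op 3: best P0=NH2 P1=-
Op 4: best P0=- P1=-
Op 5: best P0=NH4 P1=-
Op 6: best P0=NH4 P1=-
Op 7: best P0=NH4 P1=NH4
Op 8: best P0=NH4 P1=NH4
Op 9: best P0=NH4 P1=NH4
Op 10: best P0=NH4 P1=NH4
Op 11: best P0=NH4 P1=NH4
Op 12: best P0=NH4 P1=NH4

Answer: P0:NH4 P1:NH4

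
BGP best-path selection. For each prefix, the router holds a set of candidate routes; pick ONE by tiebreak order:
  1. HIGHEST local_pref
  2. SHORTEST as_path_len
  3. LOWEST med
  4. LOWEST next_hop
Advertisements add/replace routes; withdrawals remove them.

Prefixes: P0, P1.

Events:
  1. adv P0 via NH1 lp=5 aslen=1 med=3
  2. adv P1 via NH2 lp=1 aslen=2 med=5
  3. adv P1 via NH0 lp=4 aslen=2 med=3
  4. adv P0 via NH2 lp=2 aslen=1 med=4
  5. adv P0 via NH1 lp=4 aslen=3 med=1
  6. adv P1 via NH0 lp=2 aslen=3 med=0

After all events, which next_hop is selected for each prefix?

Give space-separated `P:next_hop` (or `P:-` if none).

Answer: P0:NH1 P1:NH0

Derivation:
Op 1: best P0=NH1 P1=-
Op 2: best P0=NH1 P1=NH2
Op 3: best P0=NH1 P1=NH0
Op 4: best P0=NH1 P1=NH0
Op 5: best P0=NH1 P1=NH0
Op 6: best P0=NH1 P1=NH0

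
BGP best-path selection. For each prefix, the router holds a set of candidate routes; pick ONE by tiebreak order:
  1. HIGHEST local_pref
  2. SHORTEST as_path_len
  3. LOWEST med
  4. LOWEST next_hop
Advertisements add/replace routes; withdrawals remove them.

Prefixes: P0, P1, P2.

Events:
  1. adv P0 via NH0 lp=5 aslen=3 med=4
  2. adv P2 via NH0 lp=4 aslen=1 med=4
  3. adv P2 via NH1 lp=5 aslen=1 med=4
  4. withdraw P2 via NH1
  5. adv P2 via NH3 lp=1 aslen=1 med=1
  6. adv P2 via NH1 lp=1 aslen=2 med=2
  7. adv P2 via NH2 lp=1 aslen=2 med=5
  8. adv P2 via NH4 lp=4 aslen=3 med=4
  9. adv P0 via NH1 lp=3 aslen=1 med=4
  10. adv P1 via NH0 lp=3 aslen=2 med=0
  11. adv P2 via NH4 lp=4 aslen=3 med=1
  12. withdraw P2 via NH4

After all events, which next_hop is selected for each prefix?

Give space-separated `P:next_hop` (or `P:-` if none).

Answer: P0:NH0 P1:NH0 P2:NH0

Derivation:
Op 1: best P0=NH0 P1=- P2=-
Op 2: best P0=NH0 P1=- P2=NH0
Op 3: best P0=NH0 P1=- P2=NH1
Op 4: best P0=NH0 P1=- P2=NH0
Op 5: best P0=NH0 P1=- P2=NH0
Op 6: best P0=NH0 P1=- P2=NH0
Op 7: best P0=NH0 P1=- P2=NH0
Op 8: best P0=NH0 P1=- P2=NH0
Op 9: best P0=NH0 P1=- P2=NH0
Op 10: best P0=NH0 P1=NH0 P2=NH0
Op 11: best P0=NH0 P1=NH0 P2=NH0
Op 12: best P0=NH0 P1=NH0 P2=NH0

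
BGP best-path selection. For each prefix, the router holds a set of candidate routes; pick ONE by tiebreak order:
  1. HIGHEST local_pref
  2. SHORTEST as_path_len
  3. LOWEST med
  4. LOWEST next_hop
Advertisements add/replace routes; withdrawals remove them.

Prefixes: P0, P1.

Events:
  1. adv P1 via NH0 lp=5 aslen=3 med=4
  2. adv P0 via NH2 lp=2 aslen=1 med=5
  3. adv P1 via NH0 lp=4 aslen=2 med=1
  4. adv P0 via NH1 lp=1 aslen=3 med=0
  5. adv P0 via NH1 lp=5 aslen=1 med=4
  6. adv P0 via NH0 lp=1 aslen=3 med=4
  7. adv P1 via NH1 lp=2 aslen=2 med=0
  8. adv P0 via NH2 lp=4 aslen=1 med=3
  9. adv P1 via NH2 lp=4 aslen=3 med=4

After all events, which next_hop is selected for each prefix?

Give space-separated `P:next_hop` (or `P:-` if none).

Answer: P0:NH1 P1:NH0

Derivation:
Op 1: best P0=- P1=NH0
Op 2: best P0=NH2 P1=NH0
Op 3: best P0=NH2 P1=NH0
Op 4: best P0=NH2 P1=NH0
Op 5: best P0=NH1 P1=NH0
Op 6: best P0=NH1 P1=NH0
Op 7: best P0=NH1 P1=NH0
Op 8: best P0=NH1 P1=NH0
Op 9: best P0=NH1 P1=NH0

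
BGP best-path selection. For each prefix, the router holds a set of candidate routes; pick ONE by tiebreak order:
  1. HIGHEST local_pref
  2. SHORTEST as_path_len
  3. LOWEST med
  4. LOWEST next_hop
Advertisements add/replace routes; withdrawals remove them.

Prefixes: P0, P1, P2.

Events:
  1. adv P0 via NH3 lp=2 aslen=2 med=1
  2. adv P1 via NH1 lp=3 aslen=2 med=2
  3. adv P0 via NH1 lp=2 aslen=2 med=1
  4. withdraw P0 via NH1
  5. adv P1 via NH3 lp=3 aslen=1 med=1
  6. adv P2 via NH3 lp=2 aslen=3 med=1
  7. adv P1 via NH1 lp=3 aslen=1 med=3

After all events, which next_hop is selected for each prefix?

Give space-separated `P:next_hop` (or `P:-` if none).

Op 1: best P0=NH3 P1=- P2=-
Op 2: best P0=NH3 P1=NH1 P2=-
Op 3: best P0=NH1 P1=NH1 P2=-
Op 4: best P0=NH3 P1=NH1 P2=-
Op 5: best P0=NH3 P1=NH3 P2=-
Op 6: best P0=NH3 P1=NH3 P2=NH3
Op 7: best P0=NH3 P1=NH3 P2=NH3

Answer: P0:NH3 P1:NH3 P2:NH3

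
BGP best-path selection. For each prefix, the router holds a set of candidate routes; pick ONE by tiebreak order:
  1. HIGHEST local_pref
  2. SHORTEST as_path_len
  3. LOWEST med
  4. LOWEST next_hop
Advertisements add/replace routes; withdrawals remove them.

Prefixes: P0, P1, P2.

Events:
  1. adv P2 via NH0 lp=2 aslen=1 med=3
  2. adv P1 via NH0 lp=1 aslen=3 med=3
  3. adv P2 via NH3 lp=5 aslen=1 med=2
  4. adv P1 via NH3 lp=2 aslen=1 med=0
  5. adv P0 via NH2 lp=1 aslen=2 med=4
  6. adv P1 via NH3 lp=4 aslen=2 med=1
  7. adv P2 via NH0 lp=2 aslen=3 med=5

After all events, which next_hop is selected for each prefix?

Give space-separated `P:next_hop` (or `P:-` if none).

Answer: P0:NH2 P1:NH3 P2:NH3

Derivation:
Op 1: best P0=- P1=- P2=NH0
Op 2: best P0=- P1=NH0 P2=NH0
Op 3: best P0=- P1=NH0 P2=NH3
Op 4: best P0=- P1=NH3 P2=NH3
Op 5: best P0=NH2 P1=NH3 P2=NH3
Op 6: best P0=NH2 P1=NH3 P2=NH3
Op 7: best P0=NH2 P1=NH3 P2=NH3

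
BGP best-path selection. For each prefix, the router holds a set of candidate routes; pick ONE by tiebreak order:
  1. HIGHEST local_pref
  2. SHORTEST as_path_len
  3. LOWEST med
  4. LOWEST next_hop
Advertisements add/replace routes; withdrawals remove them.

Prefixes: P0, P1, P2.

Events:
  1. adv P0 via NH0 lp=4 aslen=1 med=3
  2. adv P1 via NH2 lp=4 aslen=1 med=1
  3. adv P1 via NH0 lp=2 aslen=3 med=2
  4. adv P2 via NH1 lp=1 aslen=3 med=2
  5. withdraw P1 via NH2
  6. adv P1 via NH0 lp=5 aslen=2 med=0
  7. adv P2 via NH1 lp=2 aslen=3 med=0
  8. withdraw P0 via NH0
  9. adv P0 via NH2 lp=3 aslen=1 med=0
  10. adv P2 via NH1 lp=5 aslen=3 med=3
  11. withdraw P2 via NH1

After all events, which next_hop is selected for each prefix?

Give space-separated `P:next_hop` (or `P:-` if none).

Op 1: best P0=NH0 P1=- P2=-
Op 2: best P0=NH0 P1=NH2 P2=-
Op 3: best P0=NH0 P1=NH2 P2=-
Op 4: best P0=NH0 P1=NH2 P2=NH1
Op 5: best P0=NH0 P1=NH0 P2=NH1
Op 6: best P0=NH0 P1=NH0 P2=NH1
Op 7: best P0=NH0 P1=NH0 P2=NH1
Op 8: best P0=- P1=NH0 P2=NH1
Op 9: best P0=NH2 P1=NH0 P2=NH1
Op 10: best P0=NH2 P1=NH0 P2=NH1
Op 11: best P0=NH2 P1=NH0 P2=-

Answer: P0:NH2 P1:NH0 P2:-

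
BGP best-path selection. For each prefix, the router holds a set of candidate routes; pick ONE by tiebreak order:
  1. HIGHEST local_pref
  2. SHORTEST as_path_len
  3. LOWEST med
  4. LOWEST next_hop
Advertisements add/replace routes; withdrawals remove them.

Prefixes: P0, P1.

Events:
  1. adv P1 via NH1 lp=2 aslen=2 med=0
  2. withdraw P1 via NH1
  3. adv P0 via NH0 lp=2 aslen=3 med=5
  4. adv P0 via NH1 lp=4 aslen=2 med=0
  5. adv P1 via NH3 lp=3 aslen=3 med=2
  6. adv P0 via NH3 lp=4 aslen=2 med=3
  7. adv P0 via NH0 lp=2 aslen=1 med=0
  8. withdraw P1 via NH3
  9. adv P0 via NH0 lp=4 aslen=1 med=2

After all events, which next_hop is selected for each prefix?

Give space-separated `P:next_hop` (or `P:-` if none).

Answer: P0:NH0 P1:-

Derivation:
Op 1: best P0=- P1=NH1
Op 2: best P0=- P1=-
Op 3: best P0=NH0 P1=-
Op 4: best P0=NH1 P1=-
Op 5: best P0=NH1 P1=NH3
Op 6: best P0=NH1 P1=NH3
Op 7: best P0=NH1 P1=NH3
Op 8: best P0=NH1 P1=-
Op 9: best P0=NH0 P1=-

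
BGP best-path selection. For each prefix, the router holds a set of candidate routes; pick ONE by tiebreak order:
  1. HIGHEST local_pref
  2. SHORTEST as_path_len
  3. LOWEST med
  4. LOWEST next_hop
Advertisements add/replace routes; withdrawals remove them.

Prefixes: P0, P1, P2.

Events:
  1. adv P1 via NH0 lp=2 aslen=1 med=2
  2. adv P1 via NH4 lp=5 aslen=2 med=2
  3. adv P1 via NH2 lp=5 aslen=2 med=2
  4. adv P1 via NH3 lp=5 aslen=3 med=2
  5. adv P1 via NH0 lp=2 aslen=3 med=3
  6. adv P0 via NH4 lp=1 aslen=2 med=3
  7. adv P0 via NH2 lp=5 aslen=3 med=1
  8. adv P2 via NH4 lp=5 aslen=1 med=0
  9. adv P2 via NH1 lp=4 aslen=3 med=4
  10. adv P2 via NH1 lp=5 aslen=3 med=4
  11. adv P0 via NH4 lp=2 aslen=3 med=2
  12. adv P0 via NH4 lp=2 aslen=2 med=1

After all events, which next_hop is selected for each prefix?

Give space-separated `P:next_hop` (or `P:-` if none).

Op 1: best P0=- P1=NH0 P2=-
Op 2: best P0=- P1=NH4 P2=-
Op 3: best P0=- P1=NH2 P2=-
Op 4: best P0=- P1=NH2 P2=-
Op 5: best P0=- P1=NH2 P2=-
Op 6: best P0=NH4 P1=NH2 P2=-
Op 7: best P0=NH2 P1=NH2 P2=-
Op 8: best P0=NH2 P1=NH2 P2=NH4
Op 9: best P0=NH2 P1=NH2 P2=NH4
Op 10: best P0=NH2 P1=NH2 P2=NH4
Op 11: best P0=NH2 P1=NH2 P2=NH4
Op 12: best P0=NH2 P1=NH2 P2=NH4

Answer: P0:NH2 P1:NH2 P2:NH4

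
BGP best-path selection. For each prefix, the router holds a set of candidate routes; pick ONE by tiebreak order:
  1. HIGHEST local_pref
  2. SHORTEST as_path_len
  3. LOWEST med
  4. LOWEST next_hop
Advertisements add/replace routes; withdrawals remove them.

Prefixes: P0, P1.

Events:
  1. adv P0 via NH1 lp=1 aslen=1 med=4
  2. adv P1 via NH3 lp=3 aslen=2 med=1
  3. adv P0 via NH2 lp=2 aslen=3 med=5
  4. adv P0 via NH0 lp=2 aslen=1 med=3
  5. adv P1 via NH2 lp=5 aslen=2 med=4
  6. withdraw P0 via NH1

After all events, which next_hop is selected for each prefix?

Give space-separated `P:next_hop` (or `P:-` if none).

Answer: P0:NH0 P1:NH2

Derivation:
Op 1: best P0=NH1 P1=-
Op 2: best P0=NH1 P1=NH3
Op 3: best P0=NH2 P1=NH3
Op 4: best P0=NH0 P1=NH3
Op 5: best P0=NH0 P1=NH2
Op 6: best P0=NH0 P1=NH2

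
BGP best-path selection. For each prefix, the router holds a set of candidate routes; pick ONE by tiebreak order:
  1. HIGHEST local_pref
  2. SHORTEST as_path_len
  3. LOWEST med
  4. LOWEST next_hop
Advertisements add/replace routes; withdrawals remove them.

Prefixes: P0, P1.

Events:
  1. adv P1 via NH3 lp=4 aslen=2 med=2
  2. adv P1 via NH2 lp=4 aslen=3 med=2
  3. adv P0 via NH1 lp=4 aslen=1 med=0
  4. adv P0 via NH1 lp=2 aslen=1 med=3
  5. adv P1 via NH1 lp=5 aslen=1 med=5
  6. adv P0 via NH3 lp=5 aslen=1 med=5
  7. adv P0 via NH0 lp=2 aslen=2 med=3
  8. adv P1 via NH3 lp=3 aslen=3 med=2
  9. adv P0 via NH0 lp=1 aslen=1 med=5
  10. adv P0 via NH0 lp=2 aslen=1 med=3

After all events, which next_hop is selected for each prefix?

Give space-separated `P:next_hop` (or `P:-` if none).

Answer: P0:NH3 P1:NH1

Derivation:
Op 1: best P0=- P1=NH3
Op 2: best P0=- P1=NH3
Op 3: best P0=NH1 P1=NH3
Op 4: best P0=NH1 P1=NH3
Op 5: best P0=NH1 P1=NH1
Op 6: best P0=NH3 P1=NH1
Op 7: best P0=NH3 P1=NH1
Op 8: best P0=NH3 P1=NH1
Op 9: best P0=NH3 P1=NH1
Op 10: best P0=NH3 P1=NH1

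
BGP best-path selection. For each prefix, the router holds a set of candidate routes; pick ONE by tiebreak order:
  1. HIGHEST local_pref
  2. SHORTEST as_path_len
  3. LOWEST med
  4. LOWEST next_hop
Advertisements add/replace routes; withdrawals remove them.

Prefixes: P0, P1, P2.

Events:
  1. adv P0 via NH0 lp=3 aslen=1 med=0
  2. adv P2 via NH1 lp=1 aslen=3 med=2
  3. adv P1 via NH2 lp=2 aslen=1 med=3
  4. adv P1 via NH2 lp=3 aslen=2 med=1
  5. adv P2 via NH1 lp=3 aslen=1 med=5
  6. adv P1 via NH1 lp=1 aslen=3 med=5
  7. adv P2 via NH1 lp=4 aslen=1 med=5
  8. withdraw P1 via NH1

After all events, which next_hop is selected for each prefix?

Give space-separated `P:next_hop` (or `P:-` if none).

Answer: P0:NH0 P1:NH2 P2:NH1

Derivation:
Op 1: best P0=NH0 P1=- P2=-
Op 2: best P0=NH0 P1=- P2=NH1
Op 3: best P0=NH0 P1=NH2 P2=NH1
Op 4: best P0=NH0 P1=NH2 P2=NH1
Op 5: best P0=NH0 P1=NH2 P2=NH1
Op 6: best P0=NH0 P1=NH2 P2=NH1
Op 7: best P0=NH0 P1=NH2 P2=NH1
Op 8: best P0=NH0 P1=NH2 P2=NH1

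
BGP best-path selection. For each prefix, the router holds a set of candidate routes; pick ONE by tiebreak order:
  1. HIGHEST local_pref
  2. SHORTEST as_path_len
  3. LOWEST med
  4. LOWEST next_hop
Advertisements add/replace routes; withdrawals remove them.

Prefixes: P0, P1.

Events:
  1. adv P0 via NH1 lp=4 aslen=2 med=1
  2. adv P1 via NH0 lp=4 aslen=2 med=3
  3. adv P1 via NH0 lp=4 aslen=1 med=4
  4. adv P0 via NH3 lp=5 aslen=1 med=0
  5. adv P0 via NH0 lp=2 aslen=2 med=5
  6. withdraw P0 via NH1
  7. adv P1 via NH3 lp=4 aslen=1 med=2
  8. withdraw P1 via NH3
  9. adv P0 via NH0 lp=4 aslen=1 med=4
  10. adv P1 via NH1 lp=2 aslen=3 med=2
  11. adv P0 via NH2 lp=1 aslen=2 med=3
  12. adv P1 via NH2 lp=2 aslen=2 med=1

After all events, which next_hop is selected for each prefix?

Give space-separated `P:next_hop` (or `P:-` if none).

Answer: P0:NH3 P1:NH0

Derivation:
Op 1: best P0=NH1 P1=-
Op 2: best P0=NH1 P1=NH0
Op 3: best P0=NH1 P1=NH0
Op 4: best P0=NH3 P1=NH0
Op 5: best P0=NH3 P1=NH0
Op 6: best P0=NH3 P1=NH0
Op 7: best P0=NH3 P1=NH3
Op 8: best P0=NH3 P1=NH0
Op 9: best P0=NH3 P1=NH0
Op 10: best P0=NH3 P1=NH0
Op 11: best P0=NH3 P1=NH0
Op 12: best P0=NH3 P1=NH0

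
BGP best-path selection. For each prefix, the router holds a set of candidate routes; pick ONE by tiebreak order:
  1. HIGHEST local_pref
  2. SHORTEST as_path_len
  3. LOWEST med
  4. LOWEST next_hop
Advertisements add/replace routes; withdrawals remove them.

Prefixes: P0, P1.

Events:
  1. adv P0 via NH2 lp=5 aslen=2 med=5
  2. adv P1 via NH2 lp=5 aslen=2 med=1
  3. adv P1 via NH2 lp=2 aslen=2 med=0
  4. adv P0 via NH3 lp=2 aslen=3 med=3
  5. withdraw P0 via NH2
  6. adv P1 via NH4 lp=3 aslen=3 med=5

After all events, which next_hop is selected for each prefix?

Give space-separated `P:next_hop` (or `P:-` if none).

Op 1: best P0=NH2 P1=-
Op 2: best P0=NH2 P1=NH2
Op 3: best P0=NH2 P1=NH2
Op 4: best P0=NH2 P1=NH2
Op 5: best P0=NH3 P1=NH2
Op 6: best P0=NH3 P1=NH4

Answer: P0:NH3 P1:NH4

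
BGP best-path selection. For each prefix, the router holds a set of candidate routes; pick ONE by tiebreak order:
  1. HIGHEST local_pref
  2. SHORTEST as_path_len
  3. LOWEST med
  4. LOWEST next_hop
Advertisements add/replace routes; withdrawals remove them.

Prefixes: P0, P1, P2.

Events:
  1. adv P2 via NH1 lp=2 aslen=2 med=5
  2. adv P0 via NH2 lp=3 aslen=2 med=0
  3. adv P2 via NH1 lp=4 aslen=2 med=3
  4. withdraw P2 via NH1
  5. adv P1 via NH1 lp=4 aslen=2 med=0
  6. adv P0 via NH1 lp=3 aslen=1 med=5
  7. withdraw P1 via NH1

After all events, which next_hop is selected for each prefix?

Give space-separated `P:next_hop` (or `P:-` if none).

Answer: P0:NH1 P1:- P2:-

Derivation:
Op 1: best P0=- P1=- P2=NH1
Op 2: best P0=NH2 P1=- P2=NH1
Op 3: best P0=NH2 P1=- P2=NH1
Op 4: best P0=NH2 P1=- P2=-
Op 5: best P0=NH2 P1=NH1 P2=-
Op 6: best P0=NH1 P1=NH1 P2=-
Op 7: best P0=NH1 P1=- P2=-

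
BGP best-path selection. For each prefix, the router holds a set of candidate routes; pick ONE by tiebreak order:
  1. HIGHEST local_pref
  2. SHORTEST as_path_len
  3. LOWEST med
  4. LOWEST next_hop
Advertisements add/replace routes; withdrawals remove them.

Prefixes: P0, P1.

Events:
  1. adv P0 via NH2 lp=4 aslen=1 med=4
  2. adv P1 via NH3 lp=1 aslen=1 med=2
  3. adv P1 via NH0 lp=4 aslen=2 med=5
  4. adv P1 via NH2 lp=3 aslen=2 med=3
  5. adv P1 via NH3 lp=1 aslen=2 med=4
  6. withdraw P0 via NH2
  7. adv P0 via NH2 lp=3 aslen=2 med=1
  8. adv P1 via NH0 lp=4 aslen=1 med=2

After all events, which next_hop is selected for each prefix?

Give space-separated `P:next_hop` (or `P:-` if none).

Op 1: best P0=NH2 P1=-
Op 2: best P0=NH2 P1=NH3
Op 3: best P0=NH2 P1=NH0
Op 4: best P0=NH2 P1=NH0
Op 5: best P0=NH2 P1=NH0
Op 6: best P0=- P1=NH0
Op 7: best P0=NH2 P1=NH0
Op 8: best P0=NH2 P1=NH0

Answer: P0:NH2 P1:NH0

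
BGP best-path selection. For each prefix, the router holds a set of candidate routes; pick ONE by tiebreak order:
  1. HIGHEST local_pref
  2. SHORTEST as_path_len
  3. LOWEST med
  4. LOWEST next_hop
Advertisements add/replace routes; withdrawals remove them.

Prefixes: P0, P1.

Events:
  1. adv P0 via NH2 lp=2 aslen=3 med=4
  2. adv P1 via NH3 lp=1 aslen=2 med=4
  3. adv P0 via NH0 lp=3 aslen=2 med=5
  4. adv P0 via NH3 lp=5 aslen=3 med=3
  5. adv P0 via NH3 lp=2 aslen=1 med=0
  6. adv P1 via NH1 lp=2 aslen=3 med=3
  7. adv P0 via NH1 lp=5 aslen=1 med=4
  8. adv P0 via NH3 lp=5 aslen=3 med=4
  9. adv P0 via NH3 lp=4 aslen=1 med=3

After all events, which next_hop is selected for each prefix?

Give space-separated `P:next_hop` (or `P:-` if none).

Op 1: best P0=NH2 P1=-
Op 2: best P0=NH2 P1=NH3
Op 3: best P0=NH0 P1=NH3
Op 4: best P0=NH3 P1=NH3
Op 5: best P0=NH0 P1=NH3
Op 6: best P0=NH0 P1=NH1
Op 7: best P0=NH1 P1=NH1
Op 8: best P0=NH1 P1=NH1
Op 9: best P0=NH1 P1=NH1

Answer: P0:NH1 P1:NH1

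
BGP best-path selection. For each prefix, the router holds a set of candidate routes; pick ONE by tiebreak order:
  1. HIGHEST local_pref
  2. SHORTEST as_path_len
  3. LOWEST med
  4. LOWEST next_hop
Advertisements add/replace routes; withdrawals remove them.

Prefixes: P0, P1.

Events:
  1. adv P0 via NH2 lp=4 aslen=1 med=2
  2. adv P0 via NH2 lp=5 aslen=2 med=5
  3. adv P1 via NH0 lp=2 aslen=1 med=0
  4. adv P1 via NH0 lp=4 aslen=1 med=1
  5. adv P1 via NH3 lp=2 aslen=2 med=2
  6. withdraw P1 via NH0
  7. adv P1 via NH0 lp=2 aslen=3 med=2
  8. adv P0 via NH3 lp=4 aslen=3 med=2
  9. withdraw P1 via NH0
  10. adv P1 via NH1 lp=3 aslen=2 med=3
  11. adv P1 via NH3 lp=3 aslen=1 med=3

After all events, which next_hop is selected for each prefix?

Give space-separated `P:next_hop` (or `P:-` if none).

Op 1: best P0=NH2 P1=-
Op 2: best P0=NH2 P1=-
Op 3: best P0=NH2 P1=NH0
Op 4: best P0=NH2 P1=NH0
Op 5: best P0=NH2 P1=NH0
Op 6: best P0=NH2 P1=NH3
Op 7: best P0=NH2 P1=NH3
Op 8: best P0=NH2 P1=NH3
Op 9: best P0=NH2 P1=NH3
Op 10: best P0=NH2 P1=NH1
Op 11: best P0=NH2 P1=NH3

Answer: P0:NH2 P1:NH3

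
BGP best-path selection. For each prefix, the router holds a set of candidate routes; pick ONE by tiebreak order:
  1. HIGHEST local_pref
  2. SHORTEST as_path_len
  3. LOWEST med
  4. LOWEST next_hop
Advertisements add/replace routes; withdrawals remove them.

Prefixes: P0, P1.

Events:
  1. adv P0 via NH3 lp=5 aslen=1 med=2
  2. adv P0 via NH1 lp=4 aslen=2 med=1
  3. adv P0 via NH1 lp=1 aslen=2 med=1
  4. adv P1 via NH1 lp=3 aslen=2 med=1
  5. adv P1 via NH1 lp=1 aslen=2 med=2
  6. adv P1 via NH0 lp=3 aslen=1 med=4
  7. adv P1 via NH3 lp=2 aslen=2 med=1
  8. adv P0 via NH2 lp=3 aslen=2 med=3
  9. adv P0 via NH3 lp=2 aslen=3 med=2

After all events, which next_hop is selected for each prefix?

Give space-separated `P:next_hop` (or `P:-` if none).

Answer: P0:NH2 P1:NH0

Derivation:
Op 1: best P0=NH3 P1=-
Op 2: best P0=NH3 P1=-
Op 3: best P0=NH3 P1=-
Op 4: best P0=NH3 P1=NH1
Op 5: best P0=NH3 P1=NH1
Op 6: best P0=NH3 P1=NH0
Op 7: best P0=NH3 P1=NH0
Op 8: best P0=NH3 P1=NH0
Op 9: best P0=NH2 P1=NH0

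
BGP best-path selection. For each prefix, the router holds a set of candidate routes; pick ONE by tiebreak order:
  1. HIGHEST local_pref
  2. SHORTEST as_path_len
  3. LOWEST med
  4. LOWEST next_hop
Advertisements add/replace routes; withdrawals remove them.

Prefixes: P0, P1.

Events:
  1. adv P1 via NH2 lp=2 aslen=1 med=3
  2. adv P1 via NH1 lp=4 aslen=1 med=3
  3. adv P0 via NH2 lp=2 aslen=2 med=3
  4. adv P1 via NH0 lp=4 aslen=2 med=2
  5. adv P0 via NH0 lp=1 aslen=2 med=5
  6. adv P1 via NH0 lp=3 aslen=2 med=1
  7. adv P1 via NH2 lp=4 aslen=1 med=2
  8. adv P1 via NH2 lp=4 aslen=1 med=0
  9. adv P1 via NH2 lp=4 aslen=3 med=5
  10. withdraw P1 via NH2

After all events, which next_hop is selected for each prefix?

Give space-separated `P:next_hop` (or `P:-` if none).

Answer: P0:NH2 P1:NH1

Derivation:
Op 1: best P0=- P1=NH2
Op 2: best P0=- P1=NH1
Op 3: best P0=NH2 P1=NH1
Op 4: best P0=NH2 P1=NH1
Op 5: best P0=NH2 P1=NH1
Op 6: best P0=NH2 P1=NH1
Op 7: best P0=NH2 P1=NH2
Op 8: best P0=NH2 P1=NH2
Op 9: best P0=NH2 P1=NH1
Op 10: best P0=NH2 P1=NH1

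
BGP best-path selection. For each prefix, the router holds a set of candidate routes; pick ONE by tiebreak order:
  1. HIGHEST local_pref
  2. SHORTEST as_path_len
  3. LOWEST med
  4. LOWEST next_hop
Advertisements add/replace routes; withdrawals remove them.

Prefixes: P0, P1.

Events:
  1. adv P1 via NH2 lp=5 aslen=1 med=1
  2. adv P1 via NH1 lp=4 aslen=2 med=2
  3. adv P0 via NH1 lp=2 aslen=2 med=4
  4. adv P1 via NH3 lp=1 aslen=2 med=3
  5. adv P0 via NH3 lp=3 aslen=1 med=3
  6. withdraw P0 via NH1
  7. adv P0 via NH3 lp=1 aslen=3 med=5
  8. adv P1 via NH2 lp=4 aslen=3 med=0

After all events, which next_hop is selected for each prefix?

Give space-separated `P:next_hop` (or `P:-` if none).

Op 1: best P0=- P1=NH2
Op 2: best P0=- P1=NH2
Op 3: best P0=NH1 P1=NH2
Op 4: best P0=NH1 P1=NH2
Op 5: best P0=NH3 P1=NH2
Op 6: best P0=NH3 P1=NH2
Op 7: best P0=NH3 P1=NH2
Op 8: best P0=NH3 P1=NH1

Answer: P0:NH3 P1:NH1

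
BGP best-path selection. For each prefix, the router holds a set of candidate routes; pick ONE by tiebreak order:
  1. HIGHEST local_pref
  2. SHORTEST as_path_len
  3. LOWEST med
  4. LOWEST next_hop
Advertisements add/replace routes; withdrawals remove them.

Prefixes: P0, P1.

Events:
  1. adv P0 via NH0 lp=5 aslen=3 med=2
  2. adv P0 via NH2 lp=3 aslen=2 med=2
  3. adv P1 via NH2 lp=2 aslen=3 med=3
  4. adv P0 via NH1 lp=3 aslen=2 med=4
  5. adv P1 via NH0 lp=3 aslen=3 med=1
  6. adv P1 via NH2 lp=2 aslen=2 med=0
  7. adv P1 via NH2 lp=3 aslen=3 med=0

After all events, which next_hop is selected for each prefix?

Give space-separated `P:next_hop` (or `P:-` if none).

Op 1: best P0=NH0 P1=-
Op 2: best P0=NH0 P1=-
Op 3: best P0=NH0 P1=NH2
Op 4: best P0=NH0 P1=NH2
Op 5: best P0=NH0 P1=NH0
Op 6: best P0=NH0 P1=NH0
Op 7: best P0=NH0 P1=NH2

Answer: P0:NH0 P1:NH2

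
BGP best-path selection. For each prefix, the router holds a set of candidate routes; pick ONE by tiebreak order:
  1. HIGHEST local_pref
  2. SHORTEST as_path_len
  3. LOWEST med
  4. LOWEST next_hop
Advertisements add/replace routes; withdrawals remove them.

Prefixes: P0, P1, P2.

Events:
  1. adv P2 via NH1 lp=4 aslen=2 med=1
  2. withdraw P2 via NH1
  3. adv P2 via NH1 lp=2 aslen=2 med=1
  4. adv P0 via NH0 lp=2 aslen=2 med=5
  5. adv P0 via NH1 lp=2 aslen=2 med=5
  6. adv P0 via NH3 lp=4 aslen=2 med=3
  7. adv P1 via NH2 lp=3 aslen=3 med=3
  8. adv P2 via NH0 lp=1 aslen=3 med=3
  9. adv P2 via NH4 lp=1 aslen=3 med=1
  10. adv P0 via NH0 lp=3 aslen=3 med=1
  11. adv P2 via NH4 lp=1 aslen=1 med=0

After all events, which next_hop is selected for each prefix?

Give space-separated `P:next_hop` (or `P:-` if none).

Answer: P0:NH3 P1:NH2 P2:NH1

Derivation:
Op 1: best P0=- P1=- P2=NH1
Op 2: best P0=- P1=- P2=-
Op 3: best P0=- P1=- P2=NH1
Op 4: best P0=NH0 P1=- P2=NH1
Op 5: best P0=NH0 P1=- P2=NH1
Op 6: best P0=NH3 P1=- P2=NH1
Op 7: best P0=NH3 P1=NH2 P2=NH1
Op 8: best P0=NH3 P1=NH2 P2=NH1
Op 9: best P0=NH3 P1=NH2 P2=NH1
Op 10: best P0=NH3 P1=NH2 P2=NH1
Op 11: best P0=NH3 P1=NH2 P2=NH1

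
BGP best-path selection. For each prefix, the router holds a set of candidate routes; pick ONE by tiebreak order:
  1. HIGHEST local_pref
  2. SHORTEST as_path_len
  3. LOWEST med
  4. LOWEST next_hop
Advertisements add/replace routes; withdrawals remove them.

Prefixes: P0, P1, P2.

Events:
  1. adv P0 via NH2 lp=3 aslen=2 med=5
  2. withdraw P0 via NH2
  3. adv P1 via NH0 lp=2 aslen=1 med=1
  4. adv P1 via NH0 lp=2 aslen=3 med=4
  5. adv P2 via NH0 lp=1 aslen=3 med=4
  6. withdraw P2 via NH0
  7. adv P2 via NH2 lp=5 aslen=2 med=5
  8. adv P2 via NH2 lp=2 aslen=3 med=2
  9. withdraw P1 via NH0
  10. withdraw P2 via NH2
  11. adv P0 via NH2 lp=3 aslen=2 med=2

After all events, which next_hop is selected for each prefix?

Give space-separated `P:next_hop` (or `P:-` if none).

Op 1: best P0=NH2 P1=- P2=-
Op 2: best P0=- P1=- P2=-
Op 3: best P0=- P1=NH0 P2=-
Op 4: best P0=- P1=NH0 P2=-
Op 5: best P0=- P1=NH0 P2=NH0
Op 6: best P0=- P1=NH0 P2=-
Op 7: best P0=- P1=NH0 P2=NH2
Op 8: best P0=- P1=NH0 P2=NH2
Op 9: best P0=- P1=- P2=NH2
Op 10: best P0=- P1=- P2=-
Op 11: best P0=NH2 P1=- P2=-

Answer: P0:NH2 P1:- P2:-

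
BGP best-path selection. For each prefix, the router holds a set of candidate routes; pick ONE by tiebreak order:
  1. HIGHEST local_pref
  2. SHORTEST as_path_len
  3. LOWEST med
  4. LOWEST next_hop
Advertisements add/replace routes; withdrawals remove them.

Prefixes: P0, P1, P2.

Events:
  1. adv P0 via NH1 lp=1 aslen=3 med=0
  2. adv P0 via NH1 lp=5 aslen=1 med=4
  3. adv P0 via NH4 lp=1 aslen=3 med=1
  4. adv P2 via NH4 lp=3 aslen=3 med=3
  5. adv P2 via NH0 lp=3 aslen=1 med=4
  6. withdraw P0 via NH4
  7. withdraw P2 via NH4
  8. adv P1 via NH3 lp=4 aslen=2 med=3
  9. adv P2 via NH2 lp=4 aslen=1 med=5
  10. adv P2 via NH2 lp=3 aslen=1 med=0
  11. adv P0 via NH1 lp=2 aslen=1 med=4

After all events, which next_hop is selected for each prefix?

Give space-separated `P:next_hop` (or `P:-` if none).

Answer: P0:NH1 P1:NH3 P2:NH2

Derivation:
Op 1: best P0=NH1 P1=- P2=-
Op 2: best P0=NH1 P1=- P2=-
Op 3: best P0=NH1 P1=- P2=-
Op 4: best P0=NH1 P1=- P2=NH4
Op 5: best P0=NH1 P1=- P2=NH0
Op 6: best P0=NH1 P1=- P2=NH0
Op 7: best P0=NH1 P1=- P2=NH0
Op 8: best P0=NH1 P1=NH3 P2=NH0
Op 9: best P0=NH1 P1=NH3 P2=NH2
Op 10: best P0=NH1 P1=NH3 P2=NH2
Op 11: best P0=NH1 P1=NH3 P2=NH2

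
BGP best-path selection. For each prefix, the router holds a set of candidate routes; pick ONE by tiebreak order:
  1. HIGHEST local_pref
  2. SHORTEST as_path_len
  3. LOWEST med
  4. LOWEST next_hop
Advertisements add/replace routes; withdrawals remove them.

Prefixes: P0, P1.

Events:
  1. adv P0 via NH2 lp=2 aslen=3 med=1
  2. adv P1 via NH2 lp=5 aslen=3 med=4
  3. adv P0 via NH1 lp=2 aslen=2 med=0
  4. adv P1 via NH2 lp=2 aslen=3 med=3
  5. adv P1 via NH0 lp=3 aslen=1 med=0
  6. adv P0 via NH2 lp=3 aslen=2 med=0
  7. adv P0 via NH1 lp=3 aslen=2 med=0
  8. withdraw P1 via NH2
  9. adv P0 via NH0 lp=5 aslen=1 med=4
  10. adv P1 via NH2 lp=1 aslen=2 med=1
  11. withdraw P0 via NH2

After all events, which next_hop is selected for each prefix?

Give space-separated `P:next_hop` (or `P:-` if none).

Answer: P0:NH0 P1:NH0

Derivation:
Op 1: best P0=NH2 P1=-
Op 2: best P0=NH2 P1=NH2
Op 3: best P0=NH1 P1=NH2
Op 4: best P0=NH1 P1=NH2
Op 5: best P0=NH1 P1=NH0
Op 6: best P0=NH2 P1=NH0
Op 7: best P0=NH1 P1=NH0
Op 8: best P0=NH1 P1=NH0
Op 9: best P0=NH0 P1=NH0
Op 10: best P0=NH0 P1=NH0
Op 11: best P0=NH0 P1=NH0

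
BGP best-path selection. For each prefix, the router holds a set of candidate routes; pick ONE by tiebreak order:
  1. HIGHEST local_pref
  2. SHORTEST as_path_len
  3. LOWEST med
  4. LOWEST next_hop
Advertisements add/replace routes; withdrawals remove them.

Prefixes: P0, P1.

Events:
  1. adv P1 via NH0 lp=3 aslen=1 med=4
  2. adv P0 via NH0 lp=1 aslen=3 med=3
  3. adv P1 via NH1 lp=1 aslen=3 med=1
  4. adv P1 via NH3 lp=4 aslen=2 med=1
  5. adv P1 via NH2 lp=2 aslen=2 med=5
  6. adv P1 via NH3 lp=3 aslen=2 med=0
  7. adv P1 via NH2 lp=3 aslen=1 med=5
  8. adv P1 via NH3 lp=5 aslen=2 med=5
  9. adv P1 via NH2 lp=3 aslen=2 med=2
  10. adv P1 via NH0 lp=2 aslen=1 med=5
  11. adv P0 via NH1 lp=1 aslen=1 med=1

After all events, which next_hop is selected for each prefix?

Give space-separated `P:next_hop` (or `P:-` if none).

Op 1: best P0=- P1=NH0
Op 2: best P0=NH0 P1=NH0
Op 3: best P0=NH0 P1=NH0
Op 4: best P0=NH0 P1=NH3
Op 5: best P0=NH0 P1=NH3
Op 6: best P0=NH0 P1=NH0
Op 7: best P0=NH0 P1=NH0
Op 8: best P0=NH0 P1=NH3
Op 9: best P0=NH0 P1=NH3
Op 10: best P0=NH0 P1=NH3
Op 11: best P0=NH1 P1=NH3

Answer: P0:NH1 P1:NH3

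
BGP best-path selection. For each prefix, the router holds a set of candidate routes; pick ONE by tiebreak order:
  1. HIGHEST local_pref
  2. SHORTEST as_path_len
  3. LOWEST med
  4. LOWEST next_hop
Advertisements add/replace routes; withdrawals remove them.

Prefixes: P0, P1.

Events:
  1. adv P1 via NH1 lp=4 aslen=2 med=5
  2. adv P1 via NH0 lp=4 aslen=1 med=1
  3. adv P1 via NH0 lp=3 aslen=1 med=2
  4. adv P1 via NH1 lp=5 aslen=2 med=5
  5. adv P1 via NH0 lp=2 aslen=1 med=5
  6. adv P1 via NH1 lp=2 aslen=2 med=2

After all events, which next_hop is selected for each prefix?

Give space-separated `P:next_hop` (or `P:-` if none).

Op 1: best P0=- P1=NH1
Op 2: best P0=- P1=NH0
Op 3: best P0=- P1=NH1
Op 4: best P0=- P1=NH1
Op 5: best P0=- P1=NH1
Op 6: best P0=- P1=NH0

Answer: P0:- P1:NH0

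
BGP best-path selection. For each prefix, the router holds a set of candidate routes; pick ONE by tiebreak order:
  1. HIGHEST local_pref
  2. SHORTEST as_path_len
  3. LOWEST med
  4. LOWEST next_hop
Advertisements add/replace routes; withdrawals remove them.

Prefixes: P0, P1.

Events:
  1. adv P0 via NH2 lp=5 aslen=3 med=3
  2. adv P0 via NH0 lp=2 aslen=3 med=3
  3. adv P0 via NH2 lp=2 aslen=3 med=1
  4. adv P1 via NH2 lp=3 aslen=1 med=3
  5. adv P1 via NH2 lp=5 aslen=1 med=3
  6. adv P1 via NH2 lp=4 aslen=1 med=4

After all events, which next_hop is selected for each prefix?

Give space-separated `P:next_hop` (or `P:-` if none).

Answer: P0:NH2 P1:NH2

Derivation:
Op 1: best P0=NH2 P1=-
Op 2: best P0=NH2 P1=-
Op 3: best P0=NH2 P1=-
Op 4: best P0=NH2 P1=NH2
Op 5: best P0=NH2 P1=NH2
Op 6: best P0=NH2 P1=NH2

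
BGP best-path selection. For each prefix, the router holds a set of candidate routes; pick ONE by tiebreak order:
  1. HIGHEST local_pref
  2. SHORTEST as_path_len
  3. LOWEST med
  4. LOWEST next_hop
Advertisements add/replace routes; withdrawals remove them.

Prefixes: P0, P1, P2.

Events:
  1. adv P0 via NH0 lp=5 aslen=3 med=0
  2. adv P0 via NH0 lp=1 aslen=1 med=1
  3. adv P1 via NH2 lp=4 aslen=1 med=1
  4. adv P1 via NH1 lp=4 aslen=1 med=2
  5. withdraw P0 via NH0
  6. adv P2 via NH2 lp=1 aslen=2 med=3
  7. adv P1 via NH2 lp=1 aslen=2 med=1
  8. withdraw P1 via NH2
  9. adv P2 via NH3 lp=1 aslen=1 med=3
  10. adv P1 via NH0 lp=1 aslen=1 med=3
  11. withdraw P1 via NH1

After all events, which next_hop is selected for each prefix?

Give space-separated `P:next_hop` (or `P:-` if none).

Answer: P0:- P1:NH0 P2:NH3

Derivation:
Op 1: best P0=NH0 P1=- P2=-
Op 2: best P0=NH0 P1=- P2=-
Op 3: best P0=NH0 P1=NH2 P2=-
Op 4: best P0=NH0 P1=NH2 P2=-
Op 5: best P0=- P1=NH2 P2=-
Op 6: best P0=- P1=NH2 P2=NH2
Op 7: best P0=- P1=NH1 P2=NH2
Op 8: best P0=- P1=NH1 P2=NH2
Op 9: best P0=- P1=NH1 P2=NH3
Op 10: best P0=- P1=NH1 P2=NH3
Op 11: best P0=- P1=NH0 P2=NH3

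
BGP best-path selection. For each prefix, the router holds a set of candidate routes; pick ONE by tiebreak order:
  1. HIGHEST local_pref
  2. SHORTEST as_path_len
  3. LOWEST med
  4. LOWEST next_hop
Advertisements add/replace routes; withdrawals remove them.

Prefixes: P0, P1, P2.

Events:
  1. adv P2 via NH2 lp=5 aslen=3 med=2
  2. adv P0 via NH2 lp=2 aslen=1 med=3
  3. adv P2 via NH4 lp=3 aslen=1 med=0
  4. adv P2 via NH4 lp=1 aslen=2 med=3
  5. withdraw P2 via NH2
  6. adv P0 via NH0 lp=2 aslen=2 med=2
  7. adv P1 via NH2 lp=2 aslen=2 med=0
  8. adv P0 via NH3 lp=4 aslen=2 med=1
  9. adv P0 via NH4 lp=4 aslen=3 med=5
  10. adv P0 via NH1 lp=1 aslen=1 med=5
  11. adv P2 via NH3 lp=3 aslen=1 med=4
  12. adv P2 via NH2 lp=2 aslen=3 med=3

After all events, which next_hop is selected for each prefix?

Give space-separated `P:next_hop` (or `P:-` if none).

Op 1: best P0=- P1=- P2=NH2
Op 2: best P0=NH2 P1=- P2=NH2
Op 3: best P0=NH2 P1=- P2=NH2
Op 4: best P0=NH2 P1=- P2=NH2
Op 5: best P0=NH2 P1=- P2=NH4
Op 6: best P0=NH2 P1=- P2=NH4
Op 7: best P0=NH2 P1=NH2 P2=NH4
Op 8: best P0=NH3 P1=NH2 P2=NH4
Op 9: best P0=NH3 P1=NH2 P2=NH4
Op 10: best P0=NH3 P1=NH2 P2=NH4
Op 11: best P0=NH3 P1=NH2 P2=NH3
Op 12: best P0=NH3 P1=NH2 P2=NH3

Answer: P0:NH3 P1:NH2 P2:NH3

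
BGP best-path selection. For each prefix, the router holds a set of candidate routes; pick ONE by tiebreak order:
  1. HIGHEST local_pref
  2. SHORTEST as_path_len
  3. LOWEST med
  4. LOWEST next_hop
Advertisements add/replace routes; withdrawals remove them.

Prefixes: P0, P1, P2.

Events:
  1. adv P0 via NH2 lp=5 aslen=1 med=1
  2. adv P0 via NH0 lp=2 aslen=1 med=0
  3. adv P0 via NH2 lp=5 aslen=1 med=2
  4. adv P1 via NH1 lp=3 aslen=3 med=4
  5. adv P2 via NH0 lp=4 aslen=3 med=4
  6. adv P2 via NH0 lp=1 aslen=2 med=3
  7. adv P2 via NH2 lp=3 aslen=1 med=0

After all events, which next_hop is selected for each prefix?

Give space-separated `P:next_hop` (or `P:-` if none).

Op 1: best P0=NH2 P1=- P2=-
Op 2: best P0=NH2 P1=- P2=-
Op 3: best P0=NH2 P1=- P2=-
Op 4: best P0=NH2 P1=NH1 P2=-
Op 5: best P0=NH2 P1=NH1 P2=NH0
Op 6: best P0=NH2 P1=NH1 P2=NH0
Op 7: best P0=NH2 P1=NH1 P2=NH2

Answer: P0:NH2 P1:NH1 P2:NH2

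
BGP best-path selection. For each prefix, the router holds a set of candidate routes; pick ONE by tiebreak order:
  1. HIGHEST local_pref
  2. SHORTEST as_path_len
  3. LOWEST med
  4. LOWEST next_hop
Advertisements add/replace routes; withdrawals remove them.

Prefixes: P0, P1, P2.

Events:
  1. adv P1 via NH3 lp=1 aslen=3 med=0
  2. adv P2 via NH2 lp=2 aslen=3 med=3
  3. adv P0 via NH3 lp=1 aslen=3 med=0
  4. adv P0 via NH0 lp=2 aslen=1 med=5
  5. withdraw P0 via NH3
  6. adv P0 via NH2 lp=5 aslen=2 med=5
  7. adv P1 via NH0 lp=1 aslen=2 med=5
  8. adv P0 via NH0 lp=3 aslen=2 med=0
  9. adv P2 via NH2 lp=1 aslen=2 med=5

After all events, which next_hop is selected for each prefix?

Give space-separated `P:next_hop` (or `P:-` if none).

Op 1: best P0=- P1=NH3 P2=-
Op 2: best P0=- P1=NH3 P2=NH2
Op 3: best P0=NH3 P1=NH3 P2=NH2
Op 4: best P0=NH0 P1=NH3 P2=NH2
Op 5: best P0=NH0 P1=NH3 P2=NH2
Op 6: best P0=NH2 P1=NH3 P2=NH2
Op 7: best P0=NH2 P1=NH0 P2=NH2
Op 8: best P0=NH2 P1=NH0 P2=NH2
Op 9: best P0=NH2 P1=NH0 P2=NH2

Answer: P0:NH2 P1:NH0 P2:NH2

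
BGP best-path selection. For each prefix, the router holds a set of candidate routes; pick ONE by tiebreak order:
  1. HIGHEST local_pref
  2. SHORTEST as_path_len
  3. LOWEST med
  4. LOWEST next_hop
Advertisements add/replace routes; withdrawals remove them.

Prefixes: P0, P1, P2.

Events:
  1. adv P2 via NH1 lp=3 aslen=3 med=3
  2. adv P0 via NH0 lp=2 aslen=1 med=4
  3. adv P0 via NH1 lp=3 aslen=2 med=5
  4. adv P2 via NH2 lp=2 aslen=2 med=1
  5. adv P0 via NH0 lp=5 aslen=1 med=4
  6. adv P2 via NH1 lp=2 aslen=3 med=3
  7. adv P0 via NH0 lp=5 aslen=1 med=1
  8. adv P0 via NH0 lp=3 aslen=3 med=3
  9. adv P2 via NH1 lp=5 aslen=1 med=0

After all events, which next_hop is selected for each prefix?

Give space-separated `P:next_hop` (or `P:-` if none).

Op 1: best P0=- P1=- P2=NH1
Op 2: best P0=NH0 P1=- P2=NH1
Op 3: best P0=NH1 P1=- P2=NH1
Op 4: best P0=NH1 P1=- P2=NH1
Op 5: best P0=NH0 P1=- P2=NH1
Op 6: best P0=NH0 P1=- P2=NH2
Op 7: best P0=NH0 P1=- P2=NH2
Op 8: best P0=NH1 P1=- P2=NH2
Op 9: best P0=NH1 P1=- P2=NH1

Answer: P0:NH1 P1:- P2:NH1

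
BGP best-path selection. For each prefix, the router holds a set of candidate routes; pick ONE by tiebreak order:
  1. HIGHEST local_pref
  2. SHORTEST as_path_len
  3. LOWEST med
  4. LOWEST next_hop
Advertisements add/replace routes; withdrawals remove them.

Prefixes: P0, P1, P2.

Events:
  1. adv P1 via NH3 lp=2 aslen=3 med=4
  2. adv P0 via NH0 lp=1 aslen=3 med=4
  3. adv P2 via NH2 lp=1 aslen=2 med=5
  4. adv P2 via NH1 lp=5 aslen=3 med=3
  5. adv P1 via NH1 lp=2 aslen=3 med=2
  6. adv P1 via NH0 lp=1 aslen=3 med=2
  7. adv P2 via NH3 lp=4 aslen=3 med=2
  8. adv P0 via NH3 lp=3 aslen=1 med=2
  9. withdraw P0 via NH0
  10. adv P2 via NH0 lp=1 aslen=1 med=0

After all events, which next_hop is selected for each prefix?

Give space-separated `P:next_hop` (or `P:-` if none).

Answer: P0:NH3 P1:NH1 P2:NH1

Derivation:
Op 1: best P0=- P1=NH3 P2=-
Op 2: best P0=NH0 P1=NH3 P2=-
Op 3: best P0=NH0 P1=NH3 P2=NH2
Op 4: best P0=NH0 P1=NH3 P2=NH1
Op 5: best P0=NH0 P1=NH1 P2=NH1
Op 6: best P0=NH0 P1=NH1 P2=NH1
Op 7: best P0=NH0 P1=NH1 P2=NH1
Op 8: best P0=NH3 P1=NH1 P2=NH1
Op 9: best P0=NH3 P1=NH1 P2=NH1
Op 10: best P0=NH3 P1=NH1 P2=NH1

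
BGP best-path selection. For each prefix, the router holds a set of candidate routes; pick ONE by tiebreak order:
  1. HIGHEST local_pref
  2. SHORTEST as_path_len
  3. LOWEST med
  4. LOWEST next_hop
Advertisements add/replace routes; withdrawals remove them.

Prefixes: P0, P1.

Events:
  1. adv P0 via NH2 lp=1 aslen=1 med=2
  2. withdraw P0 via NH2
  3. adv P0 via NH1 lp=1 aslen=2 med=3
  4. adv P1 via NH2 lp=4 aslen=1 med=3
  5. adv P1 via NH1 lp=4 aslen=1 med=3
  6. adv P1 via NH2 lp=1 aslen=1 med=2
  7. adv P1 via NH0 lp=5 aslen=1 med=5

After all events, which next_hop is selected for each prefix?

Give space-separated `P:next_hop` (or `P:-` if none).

Op 1: best P0=NH2 P1=-
Op 2: best P0=- P1=-
Op 3: best P0=NH1 P1=-
Op 4: best P0=NH1 P1=NH2
Op 5: best P0=NH1 P1=NH1
Op 6: best P0=NH1 P1=NH1
Op 7: best P0=NH1 P1=NH0

Answer: P0:NH1 P1:NH0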